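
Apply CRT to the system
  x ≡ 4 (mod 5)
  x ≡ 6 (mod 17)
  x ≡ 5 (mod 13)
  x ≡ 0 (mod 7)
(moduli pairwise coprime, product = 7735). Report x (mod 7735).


Product of moduli M = 5 · 17 · 13 · 7 = 7735.
Merge one congruence at a time:
  Start: x ≡ 4 (mod 5).
  Combine with x ≡ 6 (mod 17); new modulus lcm = 85.
    Write x = 4 + 5·t and substitute into x ≡ 6 (mod 17): 5·t ≡ 6 − 4 = 2 (mod 17).
    The inverse of 5 mod 17 is 7 (since 5·7 = 35 = 2·17 + 1), so t ≡ 7·2 = 14 ≡ 14 (mod 17).
    Then x = 4 + 5·14 = 74, valid modulo lcm(5, 17) = 85: x ≡ 74 (mod 85).
  Combine with x ≡ 5 (mod 13); new modulus lcm = 1105.
    Write x = 74 + 85·t and substitute into x ≡ 5 (mod 13): 85·t ≡ 5 − 74 = -69 (mod 13).
    Reduce coefficients mod 13: 7·t ≡ 9 (mod 13).
    The inverse of 7 mod 13 is 2 (since 7·2 = 14 = 1·13 + 1), so t ≡ 2·9 = 18 ≡ 5 (mod 13).
    Then x = 74 + 85·5 = 499, valid modulo lcm(85, 13) = 1105: x ≡ 499 (mod 1105).
  Combine with x ≡ 0 (mod 7); new modulus lcm = 7735.
    Write x = 499 + 1105·t and substitute into x ≡ 0 (mod 7): 1105·t ≡ 0 − 499 = -499 (mod 7).
    Reduce coefficients mod 7: 6·t ≡ 5 (mod 7).
    The inverse of 6 mod 7 is 6 (since 6·6 = 36 = 5·7 + 1), so t ≡ 6·5 = 30 ≡ 2 (mod 7).
    Then x = 499 + 1105·2 = 2709, valid modulo lcm(1105, 7) = 7735: x ≡ 2709 (mod 7735).
Verify against each original: 2709 mod 5 = 4, 2709 mod 17 = 6, 2709 mod 13 = 5, 2709 mod 7 = 0.

x ≡ 2709 (mod 7735).


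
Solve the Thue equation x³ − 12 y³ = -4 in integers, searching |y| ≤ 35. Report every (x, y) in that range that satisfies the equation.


The equation is x³ - 12y³ = -4. For fixed y, x³ = 12·y³ − 4, so a solution requires the RHS to be a perfect cube.
Strategy: iterate y from -35 to 35, compute RHS = 12·y³ − 4, and check whether it is a (positive or negative) perfect cube.
Check small values of y:
  y = 0: RHS = -4 is not a perfect cube.
  y = 1: RHS = 8 = (2)³ ⇒ x = 2 works.
  y = -1: RHS = -16 is not a perfect cube.
  y = 2: RHS = 92 is not a perfect cube.
  y = -2: RHS = -100 is not a perfect cube.
  y = 3: RHS = 320 is not a perfect cube.
  y = -3: RHS = -328 is not a perfect cube.
Continuing the search up to |y| = 35 finds no further solutions beyond those listed.
Collected solutions: (2, 1).

Solutions (with |y| ≤ 35): (2, 1).


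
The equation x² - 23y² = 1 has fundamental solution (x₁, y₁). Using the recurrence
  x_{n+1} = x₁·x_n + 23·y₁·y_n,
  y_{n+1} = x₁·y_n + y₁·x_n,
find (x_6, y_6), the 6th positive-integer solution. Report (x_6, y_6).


Step 1: Find the fundamental solution (x₁, y₁) of x² - 23y² = 1.
  Expand √23 as a continued fraction. a₀ = ⌊√23⌋ = 4; iterate m_{k+1} = d_k·a_k − m_k, d_{k+1} = (23 − m_{k+1}²)/d_k, a_{k+1} = ⌊(a₀ + m_{k+1})/d_{k+1}⌋ (starting m₀ = 0, d₀ = 1), with convergents p_k = a_k·p_{k-1} + p_{k-2}, q_k = a_k·q_{k-1} + q_{k-2} (p₋₁ = 1, q₋₁ = 0):
  k = 0: a₀ = 4; p₀/q₀ = 4/1; p₀² − 23·q₀² = 16 − 23 = -7.
  k = 1: m = 4, d = 7, a = ⌊(4 + 4)/7⌋ = 1; p/q = (1·4 + 1)/(1·1 + 0) = 5/1; p² − 23·q² = 25 − 23 = 2.
  k = 2: m = 3, d = 2, a = ⌊(4 + 3)/2⌋ = 3; p/q = (3·5 + 4)/(3·1 + 1) = 19/4; p² − 23·q² = 361 − 368 = -7.
  k = 3: m = 3, d = 7, a = ⌊(4 + 3)/7⌋ = 1; p/q = (1·19 + 5)/(1·4 + 1) = 24/5; p² − 23·q² = 576 − 575 = 1.
  The first convergent with p² − 23·q² = 1 gives the fundamental solution (x₁, y₁) = (24, 5).
Step 2: Apply the recurrence (x_{n+1}, y_{n+1}) = (x₁x_n + 23y₁y_n, x₁y_n + y₁x_n) repeatedly.
  From (x_1, y_1) = (24, 5): x_2 = 24·24 + 23·5·5 = 1151; y_2 = 24·5 + 5·24 = 240.
  From (x_2, y_2) = (1151, 240): x_3 = 24·1151 + 23·5·240 = 55224; y_3 = 24·240 + 5·1151 = 11515.
  From (x_3, y_3) = (55224, 11515): x_4 = 24·55224 + 23·5·11515 = 2649601; y_4 = 24·11515 + 5·55224 = 552480.
  From (x_4, y_4) = (2649601, 552480): x_5 = 24·2649601 + 23·5·552480 = 127125624; y_5 = 24·552480 + 5·2649601 = 26507525.
  From (x_5, y_5) = (127125624, 26507525): x_6 = 24·127125624 + 23·5·26507525 = 6099380351; y_6 = 24·26507525 + 5·127125624 = 1271808720.
Step 3: Verify x_6² - 23·y_6² = 37202440666164883201 - 37202440666164883200 = 1 (should be 1). ✓

(x_1, y_1) = (24, 5); (x_6, y_6) = (6099380351, 1271808720).


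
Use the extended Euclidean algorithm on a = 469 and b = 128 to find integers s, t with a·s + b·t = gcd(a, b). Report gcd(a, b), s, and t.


Euclidean algorithm on (469, 128) — divide until remainder is 0:
  469 = 3 · 128 + 85
  128 = 1 · 85 + 43
  85 = 1 · 43 + 42
  43 = 1 · 42 + 1
  42 = 42 · 1 + 0
gcd(469, 128) = 1.
Track Bezout coefficients alongside the remainders: start with r₀ = 469 = a·1 + b·0 (s = 1, t = 0) and r₁ = 128 = a·0 + b·1 (s = 0, t = 1); each new remainder r_{k+1} = r_{k-1} − q_k·r_k inherits s_{k+1} = s_{k-1} − q_k·s_k, t_{k+1} = t_{k-1} − q_k·t_k, so r_k = a·s_k + b·t_k at every step:
  q = 3: r = 85, s = 1 − 3·0 = 1, t = 0 − 3·1 = -3  (check: 469·1 + 128·(-3) = 85)
  q = 1: r = 43, s = 0 − 1·1 = -1, t = 1 − 1·(-3) = 4  (check: 469·(-1) + 128·4 = 43)
  q = 1: r = 42, s = 1 − 1·(-1) = 2, t = -3 − 1·4 = -7  (check: 469·2 + 128·(-7) = 42)
  q = 1: r = 1, s = -1 − 1·2 = -3, t = 4 − 1·(-7) = 11  (check: 469·(-3) + 128·11 = 1)
The row with r = 1 (the gcd) gives the Bezout coefficients s = -3, t = 11.
Result: 469 · (-3) + 128 · (11) = 1.

gcd(469, 128) = 1; s = -3, t = 11 (check: 469·(-3) + 128·11 = 1).


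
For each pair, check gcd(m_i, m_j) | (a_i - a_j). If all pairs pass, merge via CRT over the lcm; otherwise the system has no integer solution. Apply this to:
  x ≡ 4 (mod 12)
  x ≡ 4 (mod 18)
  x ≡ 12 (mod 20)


Moduli 12, 18, 20 are not pairwise coprime, so CRT works modulo lcm(m_i) when all pairwise compatibility conditions hold.
Pairwise compatibility: gcd(m_i, m_j) must divide a_i - a_j for every pair.
Merge one congruence at a time:
  Start: x ≡ 4 (mod 12).
  Combine with x ≡ 4 (mod 18): gcd(12, 18) = 6; 4 - 4 = 0, which IS divisible by 6, so compatible.
    Write x = 4 + 12·t and substitute into x ≡ 4 (mod 18): 12·t ≡ 4 − 4 = 0 (mod 18).
    Divide the congruence (and modulus) by g = 6: 2·t ≡ 0 (mod 3).
    The inverse of 2 mod 3 is 2 (since 2·2 = 4 = 1·3 + 1), so t ≡ 2·0 = 0 ≡ 0 (mod 3).
    Then x = 4 + 12·0 = 4, valid modulo lcm(12, 18) = 36: x ≡ 4 (mod 36).
  Combine with x ≡ 12 (mod 20): gcd(36, 20) = 4; 12 - 4 = 8, which IS divisible by 4, so compatible.
    Write x = 4 + 36·t and substitute into x ≡ 12 (mod 20): 36·t ≡ 12 − 4 = 8 (mod 20).
    Divide the congruence (and modulus) by g = 4: 9·t ≡ 2 (mod 5).
    Reduce coefficients mod 5: 4·t ≡ 2 (mod 5).
    The inverse of 4 mod 5 is 4 (since 4·4 = 16 = 3·5 + 1), so t ≡ 4·2 = 8 ≡ 3 (mod 5).
    Then x = 4 + 36·3 = 112, valid modulo lcm(36, 20) = 180: x ≡ 112 (mod 180).
Verify: 112 mod 12 = 4, 112 mod 18 = 4, 112 mod 20 = 12.

x ≡ 112 (mod 180).


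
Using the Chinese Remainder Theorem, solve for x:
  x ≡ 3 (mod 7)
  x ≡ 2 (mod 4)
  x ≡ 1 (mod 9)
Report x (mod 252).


Moduli 7, 4, 9 are pairwise coprime; by CRT there is a unique solution modulo M = 7 · 4 · 9 = 252.
Solve pairwise, accumulating the modulus:
  Start with x ≡ 3 (mod 7).
  Combine with x ≡ 2 (mod 4): since gcd(7, 4) = 1, we get a unique residue mod 28.
    Write x = 3 + 7·t and substitute into x ≡ 2 (mod 4): 7·t ≡ 2 − 3 = -1 (mod 4).
    Reduce coefficients mod 4: 3·t ≡ 3 (mod 4).
    The inverse of 3 mod 4 is 3 (since 3·3 = 9 = 2·4 + 1), so t ≡ 3·3 = 9 ≡ 1 (mod 4).
    Then x = 3 + 7·1 = 10, valid modulo lcm(7, 4) = 28: x ≡ 10 (mod 28).
  Combine with x ≡ 1 (mod 9): since gcd(28, 9) = 1, we get a unique residue mod 252.
    Write x = 10 + 28·t and substitute into x ≡ 1 (mod 9): 28·t ≡ 1 − 10 = -9 (mod 9).
    Reduce coefficients mod 9: 1·t ≡ 0 (mod 9).
    So t ≡ 0 (mod 9).
    Then x = 10 + 28·0 = 10, valid modulo lcm(28, 9) = 252: x ≡ 10 (mod 252).
Verify: 10 mod 7 = 3 ✓, 10 mod 4 = 2 ✓, 10 mod 9 = 1 ✓.

x ≡ 10 (mod 252).


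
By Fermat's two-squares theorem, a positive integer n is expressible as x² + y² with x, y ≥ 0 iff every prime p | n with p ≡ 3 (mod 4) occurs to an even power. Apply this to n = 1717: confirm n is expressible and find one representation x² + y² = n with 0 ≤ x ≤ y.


Step 1: Factor n = 1717 = 17 · 101.
Step 2: Check the mod-4 condition on each prime factor: 17 ≡ 1 (mod 4), exponent 1; 101 ≡ 1 (mod 4), exponent 1.
All primes ≡ 3 (mod 4) appear to even exponent (or don't appear), so by the two-squares theorem n IS expressible as a sum of two squares.
Step 3: Build a representation. Here n = 17 · 101 is a product of primes ≡ 1 (mod 4). Each prime p ≡ 1 (mod 4) is itself a sum of two squares; find a² by testing p − a² for a perfect square:
  17: 17 − 1² = 16 = 4² ⇒ 17 = 1² + 4².
  101: 101 − 1² = 100 = 10² ⇒ 101 = 1² + 10².
  Combine using the Brahmagupta–Fibonacci identity (a² + b²)(c² + d²) = (ac − bd)² + (ad + bc)² = (ac + bd)² + (ad − bc)²:
  17 · 101 = 1717: from (1² + 4²)(1² + 10²), take (1·1 − 4·10, 1·10 + 4·1) = (1 − 40, 10 + 4) = (-39, 14); dropping signs (only squares matter) gives (39, 14); check 39² + 14² = 1521 + 196 = 1717 ✓.
Step 4: Order so x ≤ y and verify: 14² + 39² = 196 + 1521 = 1717 = n. ✓

n = 1717 = 14² + 39² (one valid representation with x ≤ y).


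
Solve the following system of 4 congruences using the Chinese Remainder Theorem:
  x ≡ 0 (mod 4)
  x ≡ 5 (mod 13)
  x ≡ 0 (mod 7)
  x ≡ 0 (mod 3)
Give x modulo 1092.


Product of moduli M = 4 · 13 · 7 · 3 = 1092.
Merge one congruence at a time:
  Start: x ≡ 0 (mod 4).
  Combine with x ≡ 5 (mod 13); new modulus lcm = 52.
    Write x = 0 + 4·t and substitute into x ≡ 5 (mod 13): 4·t ≡ 5 − 0 = 5 (mod 13).
    The inverse of 4 mod 13 is 10 (since 4·10 = 40 = 3·13 + 1), so t ≡ 10·5 = 50 ≡ 11 (mod 13).
    Then x = 0 + 4·11 = 44, valid modulo lcm(4, 13) = 52: x ≡ 44 (mod 52).
  Combine with x ≡ 0 (mod 7); new modulus lcm = 364.
    Write x = 44 + 52·t and substitute into x ≡ 0 (mod 7): 52·t ≡ 0 − 44 = -44 (mod 7).
    Reduce coefficients mod 7: 3·t ≡ 5 (mod 7).
    The inverse of 3 mod 7 is 5 (since 3·5 = 15 = 2·7 + 1), so t ≡ 5·5 = 25 ≡ 4 (mod 7).
    Then x = 44 + 52·4 = 252, valid modulo lcm(52, 7) = 364: x ≡ 252 (mod 364).
  Combine with x ≡ 0 (mod 3); new modulus lcm = 1092.
    Write x = 252 + 364·t and substitute into x ≡ 0 (mod 3): 364·t ≡ 0 − 252 = -252 (mod 3).
    Reduce coefficients mod 3: 1·t ≡ 0 (mod 3).
    So t ≡ 0 (mod 3).
    Then x = 252 + 364·0 = 252, valid modulo lcm(364, 3) = 1092: x ≡ 252 (mod 1092).
Verify against each original: 252 mod 4 = 0, 252 mod 13 = 5, 252 mod 7 = 0, 252 mod 3 = 0.

x ≡ 252 (mod 1092).


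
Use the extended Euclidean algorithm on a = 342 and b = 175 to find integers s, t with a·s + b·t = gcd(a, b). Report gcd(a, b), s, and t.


Euclidean algorithm on (342, 175) — divide until remainder is 0:
  342 = 1 · 175 + 167
  175 = 1 · 167 + 8
  167 = 20 · 8 + 7
  8 = 1 · 7 + 1
  7 = 7 · 1 + 0
gcd(342, 175) = 1.
Track Bezout coefficients alongside the remainders: start with r₀ = 342 = a·1 + b·0 (s = 1, t = 0) and r₁ = 175 = a·0 + b·1 (s = 0, t = 1); each new remainder r_{k+1} = r_{k-1} − q_k·r_k inherits s_{k+1} = s_{k-1} − q_k·s_k, t_{k+1} = t_{k-1} − q_k·t_k, so r_k = a·s_k + b·t_k at every step:
  q = 1: r = 167, s = 1 − 1·0 = 1, t = 0 − 1·1 = -1  (check: 342·1 + 175·(-1) = 167)
  q = 1: r = 8, s = 0 − 1·1 = -1, t = 1 − 1·(-1) = 2  (check: 342·(-1) + 175·2 = 8)
  q = 20: r = 7, s = 1 − 20·(-1) = 21, t = -1 − 20·2 = -41  (check: 342·21 + 175·(-41) = 7)
  q = 1: r = 1, s = -1 − 1·21 = -22, t = 2 − 1·(-41) = 43  (check: 342·(-22) + 175·43 = 1)
The row with r = 1 (the gcd) gives the Bezout coefficients s = -22, t = 43.
Result: 342 · (-22) + 175 · (43) = 1.

gcd(342, 175) = 1; s = -22, t = 43 (check: 342·(-22) + 175·43 = 1).


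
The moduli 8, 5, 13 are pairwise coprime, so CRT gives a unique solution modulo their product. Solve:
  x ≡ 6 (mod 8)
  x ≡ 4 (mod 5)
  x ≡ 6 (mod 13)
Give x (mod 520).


Moduli 8, 5, 13 are pairwise coprime; by CRT there is a unique solution modulo M = 8 · 5 · 13 = 520.
Solve pairwise, accumulating the modulus:
  Start with x ≡ 6 (mod 8).
  Combine with x ≡ 4 (mod 5): since gcd(8, 5) = 1, we get a unique residue mod 40.
    Write x = 6 + 8·t and substitute into x ≡ 4 (mod 5): 8·t ≡ 4 − 6 = -2 (mod 5).
    Reduce coefficients mod 5: 3·t ≡ 3 (mod 5).
    The inverse of 3 mod 5 is 2 (since 3·2 = 6 = 1·5 + 1), so t ≡ 2·3 = 6 ≡ 1 (mod 5).
    Then x = 6 + 8·1 = 14, valid modulo lcm(8, 5) = 40: x ≡ 14 (mod 40).
  Combine with x ≡ 6 (mod 13): since gcd(40, 13) = 1, we get a unique residue mod 520.
    Write x = 14 + 40·t and substitute into x ≡ 6 (mod 13): 40·t ≡ 6 − 14 = -8 (mod 13).
    Reduce coefficients mod 13: 1·t ≡ 5 (mod 13).
    So t ≡ 5 (mod 13).
    Then x = 14 + 40·5 = 214, valid modulo lcm(40, 13) = 520: x ≡ 214 (mod 520).
Verify: 214 mod 8 = 6 ✓, 214 mod 5 = 4 ✓, 214 mod 13 = 6 ✓.

x ≡ 214 (mod 520).


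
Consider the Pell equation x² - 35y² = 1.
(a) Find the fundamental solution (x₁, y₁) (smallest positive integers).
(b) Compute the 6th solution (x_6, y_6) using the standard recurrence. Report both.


Step 1: Find the fundamental solution (x₁, y₁) of x² - 35y² = 1.
  Expand √35 as a continued fraction. a₀ = ⌊√35⌋ = 5; iterate m_{k+1} = d_k·a_k − m_k, d_{k+1} = (35 − m_{k+1}²)/d_k, a_{k+1} = ⌊(a₀ + m_{k+1})/d_{k+1}⌋ (starting m₀ = 0, d₀ = 1), with convergents p_k = a_k·p_{k-1} + p_{k-2}, q_k = a_k·q_{k-1} + q_{k-2} (p₋₁ = 1, q₋₁ = 0):
  k = 0: a₀ = 5; p₀/q₀ = 5/1; p₀² − 35·q₀² = 25 − 35 = -10.
  k = 1: m = 5, d = 10, a = ⌊(5 + 5)/10⌋ = 1; p/q = (1·5 + 1)/(1·1 + 0) = 6/1; p² − 35·q² = 36 − 35 = 1.
  The first convergent with p² − 35·q² = 1 gives the fundamental solution (x₁, y₁) = (6, 1).
Step 2: Apply the recurrence (x_{n+1}, y_{n+1}) = (x₁x_n + 35y₁y_n, x₁y_n + y₁x_n) repeatedly.
  From (x_1, y_1) = (6, 1): x_2 = 6·6 + 35·1·1 = 71; y_2 = 6·1 + 1·6 = 12.
  From (x_2, y_2) = (71, 12): x_3 = 6·71 + 35·1·12 = 846; y_3 = 6·12 + 1·71 = 143.
  From (x_3, y_3) = (846, 143): x_4 = 6·846 + 35·1·143 = 10081; y_4 = 6·143 + 1·846 = 1704.
  From (x_4, y_4) = (10081, 1704): x_5 = 6·10081 + 35·1·1704 = 120126; y_5 = 6·1704 + 1·10081 = 20305.
  From (x_5, y_5) = (120126, 20305): x_6 = 6·120126 + 35·1·20305 = 1431431; y_6 = 6·20305 + 1·120126 = 241956.
Step 3: Verify x_6² - 35·y_6² = 2048994707761 - 2048994707760 = 1 (should be 1). ✓

(x_1, y_1) = (6, 1); (x_6, y_6) = (1431431, 241956).


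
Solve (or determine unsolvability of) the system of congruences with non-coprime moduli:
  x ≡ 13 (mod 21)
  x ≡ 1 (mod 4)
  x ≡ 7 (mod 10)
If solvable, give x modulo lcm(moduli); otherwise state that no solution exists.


Moduli 21, 4, 10 are not pairwise coprime, so CRT works modulo lcm(m_i) when all pairwise compatibility conditions hold.
Pairwise compatibility: gcd(m_i, m_j) must divide a_i - a_j for every pair.
Merge one congruence at a time:
  Start: x ≡ 13 (mod 21).
  Combine with x ≡ 1 (mod 4): gcd(21, 4) = 1; 1 - 13 = -12, which IS divisible by 1, so compatible.
    Write x = 13 + 21·t and substitute into x ≡ 1 (mod 4): 21·t ≡ 1 − 13 = -12 (mod 4).
    Reduce coefficients mod 4: 1·t ≡ 0 (mod 4).
    So t ≡ 0 (mod 4).
    Then x = 13 + 21·0 = 13, valid modulo lcm(21, 4) = 84: x ≡ 13 (mod 84).
  Combine with x ≡ 7 (mod 10): gcd(84, 10) = 2; 7 - 13 = -6, which IS divisible by 2, so compatible.
    Write x = 13 + 84·t and substitute into x ≡ 7 (mod 10): 84·t ≡ 7 − 13 = -6 (mod 10).
    Divide the congruence (and modulus) by g = 2: 42·t ≡ -3 (mod 5).
    Reduce coefficients mod 5: 2·t ≡ 2 (mod 5).
    The inverse of 2 mod 5 is 3 (since 2·3 = 6 = 1·5 + 1), so t ≡ 3·2 = 6 ≡ 1 (mod 5).
    Then x = 13 + 84·1 = 97, valid modulo lcm(84, 10) = 420: x ≡ 97 (mod 420).
Verify: 97 mod 21 = 13, 97 mod 4 = 1, 97 mod 10 = 7.

x ≡ 97 (mod 420).


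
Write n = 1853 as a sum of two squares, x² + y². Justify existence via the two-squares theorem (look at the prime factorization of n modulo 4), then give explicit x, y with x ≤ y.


Step 1: Factor n = 1853 = 17 · 109.
Step 2: Check the mod-4 condition on each prime factor: 17 ≡ 1 (mod 4), exponent 1; 109 ≡ 1 (mod 4), exponent 1.
All primes ≡ 3 (mod 4) appear to even exponent (or don't appear), so by the two-squares theorem n IS expressible as a sum of two squares.
Step 3: Build a representation. Here n = 17 · 109 is a product of primes ≡ 1 (mod 4). Each prime p ≡ 1 (mod 4) is itself a sum of two squares; find a² by testing p − a² for a perfect square:
  17: 17 − 1² = 16 = 4² ⇒ 17 = 1² + 4².
  109: 109 − 1² = 108, 109 − 2² = 105, 109 − 3² = 100 = 10² ⇒ 109 = 3² + 10².
  Combine using the Brahmagupta–Fibonacci identity (a² + b²)(c² + d²) = (ac − bd)² + (ad + bc)² = (ac + bd)² + (ad − bc)²:
  17 · 109 = 1853: from (1² + 4²)(3² + 10²), take (1·3 − 4·10, 1·10 + 4·3) = (3 − 40, 10 + 12) = (-37, 22); dropping signs (only squares matter) gives (37, 22); check 37² + 22² = 1369 + 484 = 1853 ✓.
Step 4: Order so x ≤ y and verify: 22² + 37² = 484 + 1369 = 1853 = n. ✓

n = 1853 = 22² + 37² (one valid representation with x ≤ y).


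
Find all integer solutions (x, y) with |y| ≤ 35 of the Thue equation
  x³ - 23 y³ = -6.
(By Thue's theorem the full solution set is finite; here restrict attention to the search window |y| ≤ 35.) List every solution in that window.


The equation is x³ - 23y³ = -6. For fixed y, x³ = 23·y³ − 6, so a solution requires the RHS to be a perfect cube.
Strategy: iterate y from -35 to 35, compute RHS = 23·y³ − 6, and check whether it is a (positive or negative) perfect cube.
Check small values of y:
  y = 0: RHS = -6 is not a perfect cube.
  y = 1: RHS = 17 is not a perfect cube.
  y = -1: RHS = -29 is not a perfect cube.
  y = 2: RHS = 178 is not a perfect cube.
  y = -2: RHS = -190 is not a perfect cube.
  y = 3: RHS = 615 is not a perfect cube.
  y = -3: RHS = -627 is not a perfect cube.
Continuing the search up to |y| = 35 finds no solutions either.
No (x, y) in the scanned range satisfies the equation.

No integer solutions with |y| ≤ 35.


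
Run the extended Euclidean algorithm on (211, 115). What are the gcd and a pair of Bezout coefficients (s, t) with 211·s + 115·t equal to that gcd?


Euclidean algorithm on (211, 115) — divide until remainder is 0:
  211 = 1 · 115 + 96
  115 = 1 · 96 + 19
  96 = 5 · 19 + 1
  19 = 19 · 1 + 0
gcd(211, 115) = 1.
Track Bezout coefficients alongside the remainders: start with r₀ = 211 = a·1 + b·0 (s = 1, t = 0) and r₁ = 115 = a·0 + b·1 (s = 0, t = 1); each new remainder r_{k+1} = r_{k-1} − q_k·r_k inherits s_{k+1} = s_{k-1} − q_k·s_k, t_{k+1} = t_{k-1} − q_k·t_k, so r_k = a·s_k + b·t_k at every step:
  q = 1: r = 96, s = 1 − 1·0 = 1, t = 0 − 1·1 = -1  (check: 211·1 + 115·(-1) = 96)
  q = 1: r = 19, s = 0 − 1·1 = -1, t = 1 − 1·(-1) = 2  (check: 211·(-1) + 115·2 = 19)
  q = 5: r = 1, s = 1 − 5·(-1) = 6, t = -1 − 5·2 = -11  (check: 211·6 + 115·(-11) = 1)
The row with r = 1 (the gcd) gives the Bezout coefficients s = 6, t = -11.
Result: 211 · (6) + 115 · (-11) = 1.

gcd(211, 115) = 1; s = 6, t = -11 (check: 211·6 + 115·(-11) = 1).


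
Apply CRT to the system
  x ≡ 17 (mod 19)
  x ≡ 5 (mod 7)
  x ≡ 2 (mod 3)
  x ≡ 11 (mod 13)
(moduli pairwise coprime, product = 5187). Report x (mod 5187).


Product of moduli M = 19 · 7 · 3 · 13 = 5187.
Merge one congruence at a time:
  Start: x ≡ 17 (mod 19).
  Combine with x ≡ 5 (mod 7); new modulus lcm = 133.
    Write x = 17 + 19·t and substitute into x ≡ 5 (mod 7): 19·t ≡ 5 − 17 = -12 (mod 7).
    Reduce coefficients mod 7: 5·t ≡ 2 (mod 7).
    The inverse of 5 mod 7 is 3 (since 5·3 = 15 = 2·7 + 1), so t ≡ 3·2 = 6 ≡ 6 (mod 7).
    Then x = 17 + 19·6 = 131, valid modulo lcm(19, 7) = 133: x ≡ 131 (mod 133).
  Combine with x ≡ 2 (mod 3); new modulus lcm = 399.
    Write x = 131 + 133·t and substitute into x ≡ 2 (mod 3): 133·t ≡ 2 − 131 = -129 (mod 3).
    Reduce coefficients mod 3: 1·t ≡ 0 (mod 3).
    So t ≡ 0 (mod 3).
    Then x = 131 + 133·0 = 131, valid modulo lcm(133, 3) = 399: x ≡ 131 (mod 399).
  Combine with x ≡ 11 (mod 13); new modulus lcm = 5187.
    Write x = 131 + 399·t and substitute into x ≡ 11 (mod 13): 399·t ≡ 11 − 131 = -120 (mod 13).
    Reduce coefficients mod 13: 9·t ≡ 10 (mod 13).
    The inverse of 9 mod 13 is 3 (since 9·3 = 27 = 2·13 + 1), so t ≡ 3·10 = 30 ≡ 4 (mod 13).
    Then x = 131 + 399·4 = 1727, valid modulo lcm(399, 13) = 5187: x ≡ 1727 (mod 5187).
Verify against each original: 1727 mod 19 = 17, 1727 mod 7 = 5, 1727 mod 3 = 2, 1727 mod 13 = 11.

x ≡ 1727 (mod 5187).


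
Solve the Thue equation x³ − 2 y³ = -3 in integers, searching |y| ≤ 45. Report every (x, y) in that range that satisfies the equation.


The equation is x³ - 2y³ = -3. For fixed y, x³ = 2·y³ − 3, so a solution requires the RHS to be a perfect cube.
Strategy: iterate y from -45 to 45, compute RHS = 2·y³ − 3, and check whether it is a (positive or negative) perfect cube.
Check small values of y:
  y = 0: RHS = -3 is not a perfect cube.
  y = 1: RHS = -1 = (-1)³ ⇒ x = -1 works.
  y = -1: RHS = -5 is not a perfect cube.
  y = 2: RHS = 13 is not a perfect cube.
  y = -2: RHS = -19 is not a perfect cube.
  y = 3: RHS = 51 is not a perfect cube.
  y = -3: RHS = -57 is not a perfect cube.
Continuing, at y = 4: RHS = 125 = (5)³ ⇒ x = 5 works.
Searching the remaining y in |y| ≤ 45 finds no further solutions.
Collected solutions: (-1, 1), (5, 4).

Solutions (with |y| ≤ 45): (-1, 1), (5, 4).


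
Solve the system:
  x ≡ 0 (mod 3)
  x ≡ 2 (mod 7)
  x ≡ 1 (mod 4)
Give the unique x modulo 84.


Moduli 3, 7, 4 are pairwise coprime; by CRT there is a unique solution modulo M = 3 · 7 · 4 = 84.
Solve pairwise, accumulating the modulus:
  Start with x ≡ 0 (mod 3).
  Combine with x ≡ 2 (mod 7): since gcd(3, 7) = 1, we get a unique residue mod 21.
    Write x = 0 + 3·t and substitute into x ≡ 2 (mod 7): 3·t ≡ 2 − 0 = 2 (mod 7).
    The inverse of 3 mod 7 is 5 (since 3·5 = 15 = 2·7 + 1), so t ≡ 5·2 = 10 ≡ 3 (mod 7).
    Then x = 0 + 3·3 = 9, valid modulo lcm(3, 7) = 21: x ≡ 9 (mod 21).
  Combine with x ≡ 1 (mod 4): since gcd(21, 4) = 1, we get a unique residue mod 84.
    Write x = 9 + 21·t and substitute into x ≡ 1 (mod 4): 21·t ≡ 1 − 9 = -8 (mod 4).
    Reduce coefficients mod 4: 1·t ≡ 0 (mod 4).
    So t ≡ 0 (mod 4).
    Then x = 9 + 21·0 = 9, valid modulo lcm(21, 4) = 84: x ≡ 9 (mod 84).
Verify: 9 mod 3 = 0 ✓, 9 mod 7 = 2 ✓, 9 mod 4 = 1 ✓.

x ≡ 9 (mod 84).


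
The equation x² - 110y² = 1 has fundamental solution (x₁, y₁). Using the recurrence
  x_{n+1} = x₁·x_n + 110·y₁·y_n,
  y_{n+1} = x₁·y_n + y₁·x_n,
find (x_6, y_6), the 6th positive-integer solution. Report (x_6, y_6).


Step 1: Find the fundamental solution (x₁, y₁) of x² - 110y² = 1.
  Expand √110 as a continued fraction. a₀ = ⌊√110⌋ = 10; iterate m_{k+1} = d_k·a_k − m_k, d_{k+1} = (110 − m_{k+1}²)/d_k, a_{k+1} = ⌊(a₀ + m_{k+1})/d_{k+1}⌋ (starting m₀ = 0, d₀ = 1), with convergents p_k = a_k·p_{k-1} + p_{k-2}, q_k = a_k·q_{k-1} + q_{k-2} (p₋₁ = 1, q₋₁ = 0):
  k = 0: a₀ = 10; p₀/q₀ = 10/1; p₀² − 110·q₀² = 100 − 110 = -10.
  k = 1: m = 10, d = 10, a = ⌊(10 + 10)/10⌋ = 2; p/q = (2·10 + 1)/(2·1 + 0) = 21/2; p² − 110·q² = 441 − 440 = 1.
  The first convergent with p² − 110·q² = 1 gives the fundamental solution (x₁, y₁) = (21, 2).
Step 2: Apply the recurrence (x_{n+1}, y_{n+1}) = (x₁x_n + 110y₁y_n, x₁y_n + y₁x_n) repeatedly.
  From (x_1, y_1) = (21, 2): x_2 = 21·21 + 110·2·2 = 881; y_2 = 21·2 + 2·21 = 84.
  From (x_2, y_2) = (881, 84): x_3 = 21·881 + 110·2·84 = 36981; y_3 = 21·84 + 2·881 = 3526.
  From (x_3, y_3) = (36981, 3526): x_4 = 21·36981 + 110·2·3526 = 1552321; y_4 = 21·3526 + 2·36981 = 148008.
  From (x_4, y_4) = (1552321, 148008): x_5 = 21·1552321 + 110·2·148008 = 65160501; y_5 = 21·148008 + 2·1552321 = 6212810.
  From (x_5, y_5) = (65160501, 6212810): x_6 = 21·65160501 + 110·2·6212810 = 2735188721; y_6 = 21·6212810 + 2·65160501 = 260790012.
Step 3: Verify x_6² - 110·y_6² = 7481257339485615841 - 7481257339485615840 = 1 (should be 1). ✓

(x_1, y_1) = (21, 2); (x_6, y_6) = (2735188721, 260790012).


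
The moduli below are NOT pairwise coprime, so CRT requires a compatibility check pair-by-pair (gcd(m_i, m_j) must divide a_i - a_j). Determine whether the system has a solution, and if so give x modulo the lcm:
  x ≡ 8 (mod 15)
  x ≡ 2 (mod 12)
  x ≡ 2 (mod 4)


Moduli 15, 12, 4 are not pairwise coprime, so CRT works modulo lcm(m_i) when all pairwise compatibility conditions hold.
Pairwise compatibility: gcd(m_i, m_j) must divide a_i - a_j for every pair.
Merge one congruence at a time:
  Start: x ≡ 8 (mod 15).
  Combine with x ≡ 2 (mod 12): gcd(15, 12) = 3; 2 - 8 = -6, which IS divisible by 3, so compatible.
    Write x = 8 + 15·t and substitute into x ≡ 2 (mod 12): 15·t ≡ 2 − 8 = -6 (mod 12).
    Divide the congruence (and modulus) by g = 3: 5·t ≡ -2 (mod 4).
    Reduce coefficients mod 4: 1·t ≡ 2 (mod 4).
    So t ≡ 2 (mod 4).
    Then x = 8 + 15·2 = 38, valid modulo lcm(15, 12) = 60: x ≡ 38 (mod 60).
  Combine with x ≡ 2 (mod 4): gcd(60, 4) = 4; 2 - 38 = -36, which IS divisible by 4, so compatible.
    Write x = 38 + 60·t and substitute into x ≡ 2 (mod 4): 60·t ≡ 2 − 38 = -36 (mod 4).
    Divide the congruence (and modulus) by g = 4: 15·t ≡ -9 (mod 1).
    Modulo 1 every t works; take t = 0.
    Then x = 38 + 60·0 = 38, valid modulo lcm(60, 4) = 60: x ≡ 38 (mod 60).
Verify: 38 mod 15 = 8, 38 mod 12 = 2, 38 mod 4 = 2.

x ≡ 38 (mod 60).


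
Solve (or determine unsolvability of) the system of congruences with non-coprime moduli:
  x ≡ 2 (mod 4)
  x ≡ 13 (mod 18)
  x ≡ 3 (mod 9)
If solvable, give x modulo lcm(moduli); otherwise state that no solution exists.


Moduli 4, 18, 9 are not pairwise coprime, so CRT works modulo lcm(m_i) when all pairwise compatibility conditions hold.
Pairwise compatibility: gcd(m_i, m_j) must divide a_i - a_j for every pair.
Merge one congruence at a time:
  Start: x ≡ 2 (mod 4).
  Combine with x ≡ 13 (mod 18): gcd(4, 18) = 2, and 13 - 2 = 11 is NOT divisible by 2.
    ⇒ system is inconsistent (no integer solution).

No solution (the system is inconsistent).


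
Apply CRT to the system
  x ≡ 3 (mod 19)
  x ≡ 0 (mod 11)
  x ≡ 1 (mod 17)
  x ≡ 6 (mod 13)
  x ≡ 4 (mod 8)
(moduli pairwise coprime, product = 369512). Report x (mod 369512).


Product of moduli M = 19 · 11 · 17 · 13 · 8 = 369512.
Merge one congruence at a time:
  Start: x ≡ 3 (mod 19).
  Combine with x ≡ 0 (mod 11); new modulus lcm = 209.
    Write x = 3 + 19·t and substitute into x ≡ 0 (mod 11): 19·t ≡ 0 − 3 = -3 (mod 11).
    Reduce coefficients mod 11: 8·t ≡ 8 (mod 11).
    The inverse of 8 mod 11 is 7 (since 8·7 = 56 = 5·11 + 1), so t ≡ 7·8 = 56 ≡ 1 (mod 11).
    Then x = 3 + 19·1 = 22, valid modulo lcm(19, 11) = 209: x ≡ 22 (mod 209).
  Combine with x ≡ 1 (mod 17); new modulus lcm = 3553.
    Write x = 22 + 209·t and substitute into x ≡ 1 (mod 17): 209·t ≡ 1 − 22 = -21 (mod 17).
    Reduce coefficients mod 17: 5·t ≡ 13 (mod 17).
    The inverse of 5 mod 17 is 7 (since 5·7 = 35 = 2·17 + 1), so t ≡ 7·13 = 91 ≡ 6 (mod 17).
    Then x = 22 + 209·6 = 1276, valid modulo lcm(209, 17) = 3553: x ≡ 1276 (mod 3553).
  Combine with x ≡ 6 (mod 13); new modulus lcm = 46189.
    Write x = 1276 + 3553·t and substitute into x ≡ 6 (mod 13): 3553·t ≡ 6 − 1276 = -1270 (mod 13).
    Reduce coefficients mod 13: 4·t ≡ 4 (mod 13).
    The inverse of 4 mod 13 is 10 (since 4·10 = 40 = 3·13 + 1), so t ≡ 10·4 = 40 ≡ 1 (mod 13).
    Then x = 1276 + 3553·1 = 4829, valid modulo lcm(3553, 13) = 46189: x ≡ 4829 (mod 46189).
  Combine with x ≡ 4 (mod 8); new modulus lcm = 369512.
    Write x = 4829 + 46189·t and substitute into x ≡ 4 (mod 8): 46189·t ≡ 4 − 4829 = -4825 (mod 8).
    Reduce coefficients mod 8: 5·t ≡ 7 (mod 8).
    The inverse of 5 mod 8 is 5 (since 5·5 = 25 = 3·8 + 1), so t ≡ 5·7 = 35 ≡ 3 (mod 8).
    Then x = 4829 + 46189·3 = 143396, valid modulo lcm(46189, 8) = 369512: x ≡ 143396 (mod 369512).
Verify against each original: 143396 mod 19 = 3, 143396 mod 11 = 0, 143396 mod 17 = 1, 143396 mod 13 = 6, 143396 mod 8 = 4.

x ≡ 143396 (mod 369512).


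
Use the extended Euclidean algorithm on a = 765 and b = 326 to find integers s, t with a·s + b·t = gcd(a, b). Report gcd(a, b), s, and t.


Euclidean algorithm on (765, 326) — divide until remainder is 0:
  765 = 2 · 326 + 113
  326 = 2 · 113 + 100
  113 = 1 · 100 + 13
  100 = 7 · 13 + 9
  13 = 1 · 9 + 4
  9 = 2 · 4 + 1
  4 = 4 · 1 + 0
gcd(765, 326) = 1.
Track Bezout coefficients alongside the remainders: start with r₀ = 765 = a·1 + b·0 (s = 1, t = 0) and r₁ = 326 = a·0 + b·1 (s = 0, t = 1); each new remainder r_{k+1} = r_{k-1} − q_k·r_k inherits s_{k+1} = s_{k-1} − q_k·s_k, t_{k+1} = t_{k-1} − q_k·t_k, so r_k = a·s_k + b·t_k at every step:
  q = 2: r = 113, s = 1 − 2·0 = 1, t = 0 − 2·1 = -2  (check: 765·1 + 326·(-2) = 113)
  q = 2: r = 100, s = 0 − 2·1 = -2, t = 1 − 2·(-2) = 5  (check: 765·(-2) + 326·5 = 100)
  q = 1: r = 13, s = 1 − 1·(-2) = 3, t = -2 − 1·5 = -7  (check: 765·3 + 326·(-7) = 13)
  q = 7: r = 9, s = -2 − 7·3 = -23, t = 5 − 7·(-7) = 54  (check: 765·(-23) + 326·54 = 9)
  q = 1: r = 4, s = 3 − 1·(-23) = 26, t = -7 − 1·54 = -61  (check: 765·26 + 326·(-61) = 4)
  q = 2: r = 1, s = -23 − 2·26 = -75, t = 54 − 2·(-61) = 176  (check: 765·(-75) + 326·176 = 1)
The row with r = 1 (the gcd) gives the Bezout coefficients s = -75, t = 176.
Result: 765 · (-75) + 326 · (176) = 1.

gcd(765, 326) = 1; s = -75, t = 176 (check: 765·(-75) + 326·176 = 1).


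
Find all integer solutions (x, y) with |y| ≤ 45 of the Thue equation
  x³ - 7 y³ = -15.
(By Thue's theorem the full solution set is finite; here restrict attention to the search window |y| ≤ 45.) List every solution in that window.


The equation is x³ - 7y³ = -15. For fixed y, x³ = 7·y³ − 15, so a solution requires the RHS to be a perfect cube.
Strategy: iterate y from -45 to 45, compute RHS = 7·y³ − 15, and check whether it is a (positive or negative) perfect cube.
Check small values of y:
  y = 0: RHS = -15 is not a perfect cube.
  y = 1: RHS = -8 = (-2)³ ⇒ x = -2 works.
  y = -1: RHS = -22 is not a perfect cube.
  y = 2: RHS = 41 is not a perfect cube.
  y = -2: RHS = -71 is not a perfect cube.
  y = 3: RHS = 174 is not a perfect cube.
  y = -3: RHS = -204 is not a perfect cube.
Continuing, at y = -23: RHS = -85184 = (-44)³ ⇒ x = -44 works.
Searching the remaining y in |y| ≤ 45 finds no further solutions.
Collected solutions: (-2, 1), (-44, -23).

Solutions (with |y| ≤ 45): (-2, 1), (-44, -23).


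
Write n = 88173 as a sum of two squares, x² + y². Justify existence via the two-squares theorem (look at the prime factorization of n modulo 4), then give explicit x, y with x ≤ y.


Step 1: Factor n = 88173 = 3^2 · 97 · 101.
Step 2: Check the mod-4 condition on each prime factor: 3 ≡ 3 (mod 4), exponent 2 (must be even); 97 ≡ 1 (mod 4), exponent 1; 101 ≡ 1 (mod 4), exponent 1.
All primes ≡ 3 (mod 4) appear to even exponent (or don't appear), so by the two-squares theorem n IS expressible as a sum of two squares.
Step 3: Build a representation. Group n = k² · m with k = 3 and m = 97 · 101 = 9797 (a product of primes ≡ 1 (mod 4)); a representation of m scales to one of n via (k·x)² + (k·y)² = k²(x² + y²). Each prime p ≡ 1 (mod 4) is itself a sum of two squares; find a² by testing p − a² for a perfect square:
  97: 97 − 1² = 96, 97 − 2² = 93, 97 − 3² = 88, 97 − 4² = 81 = 9² ⇒ 97 = 4² + 9².
  101: 101 − 1² = 100 = 10² ⇒ 101 = 1² + 10².
  Combine using the Brahmagupta–Fibonacci identity (a² + b²)(c² + d²) = (ac − bd)² + (ad + bc)² = (ac + bd)² + (ad − bc)²:
  97 · 101 = 9797: from (4² + 9²)(1² + 10²), take (4·1 − 9·10, 4·10 + 9·1) = (4 − 90, 40 + 9) = (-86, 49); dropping signs (only squares matter) gives (86, 49); check 86² + 49² = 7396 + 2401 = 9797 ✓.
  Scale by k = 3: (3·86, 3·49) = (258, 147).
Step 4: Order so x ≤ y and verify: 147² + 258² = 21609 + 66564 = 88173 = n. ✓

n = 88173 = 147² + 258² (one valid representation with x ≤ y).


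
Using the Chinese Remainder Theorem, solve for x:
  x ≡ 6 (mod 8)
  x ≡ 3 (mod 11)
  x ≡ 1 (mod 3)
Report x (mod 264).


Moduli 8, 11, 3 are pairwise coprime; by CRT there is a unique solution modulo M = 8 · 11 · 3 = 264.
Solve pairwise, accumulating the modulus:
  Start with x ≡ 6 (mod 8).
  Combine with x ≡ 3 (mod 11): since gcd(8, 11) = 1, we get a unique residue mod 88.
    Write x = 6 + 8·t and substitute into x ≡ 3 (mod 11): 8·t ≡ 3 − 6 = -3 (mod 11).
    Reduce coefficients mod 11: 8·t ≡ 8 (mod 11).
    The inverse of 8 mod 11 is 7 (since 8·7 = 56 = 5·11 + 1), so t ≡ 7·8 = 56 ≡ 1 (mod 11).
    Then x = 6 + 8·1 = 14, valid modulo lcm(8, 11) = 88: x ≡ 14 (mod 88).
  Combine with x ≡ 1 (mod 3): since gcd(88, 3) = 1, we get a unique residue mod 264.
    Write x = 14 + 88·t and substitute into x ≡ 1 (mod 3): 88·t ≡ 1 − 14 = -13 (mod 3).
    Reduce coefficients mod 3: 1·t ≡ 2 (mod 3).
    So t ≡ 2 (mod 3).
    Then x = 14 + 88·2 = 190, valid modulo lcm(88, 3) = 264: x ≡ 190 (mod 264).
Verify: 190 mod 8 = 6 ✓, 190 mod 11 = 3 ✓, 190 mod 3 = 1 ✓.

x ≡ 190 (mod 264).


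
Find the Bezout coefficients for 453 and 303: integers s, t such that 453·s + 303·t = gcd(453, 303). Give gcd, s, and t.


Euclidean algorithm on (453, 303) — divide until remainder is 0:
  453 = 1 · 303 + 150
  303 = 2 · 150 + 3
  150 = 50 · 3 + 0
gcd(453, 303) = 3.
Track Bezout coefficients alongside the remainders: start with r₀ = 453 = a·1 + b·0 (s = 1, t = 0) and r₁ = 303 = a·0 + b·1 (s = 0, t = 1); each new remainder r_{k+1} = r_{k-1} − q_k·r_k inherits s_{k+1} = s_{k-1} − q_k·s_k, t_{k+1} = t_{k-1} − q_k·t_k, so r_k = a·s_k + b·t_k at every step:
  q = 1: r = 150, s = 1 − 1·0 = 1, t = 0 − 1·1 = -1  (check: 453·1 + 303·(-1) = 150)
  q = 2: r = 3, s = 0 − 2·1 = -2, t = 1 − 2·(-1) = 3  (check: 453·(-2) + 303·3 = 3)
The row with r = 3 (the gcd) gives the Bezout coefficients s = -2, t = 3.
Result: 453 · (-2) + 303 · (3) = 3.

gcd(453, 303) = 3; s = -2, t = 3 (check: 453·(-2) + 303·3 = 3).


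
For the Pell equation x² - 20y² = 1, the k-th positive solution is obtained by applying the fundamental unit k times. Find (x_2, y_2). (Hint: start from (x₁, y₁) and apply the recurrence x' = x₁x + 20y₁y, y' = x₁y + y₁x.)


Step 1: Find the fundamental solution (x₁, y₁) of x² - 20y² = 1.
  Expand √20 as a continued fraction. a₀ = ⌊√20⌋ = 4; iterate m_{k+1} = d_k·a_k − m_k, d_{k+1} = (20 − m_{k+1}²)/d_k, a_{k+1} = ⌊(a₀ + m_{k+1})/d_{k+1}⌋ (starting m₀ = 0, d₀ = 1), with convergents p_k = a_k·p_{k-1} + p_{k-2}, q_k = a_k·q_{k-1} + q_{k-2} (p₋₁ = 1, q₋₁ = 0):
  k = 0: a₀ = 4; p₀/q₀ = 4/1; p₀² − 20·q₀² = 16 − 20 = -4.
  k = 1: m = 4, d = 4, a = ⌊(4 + 4)/4⌋ = 2; p/q = (2·4 + 1)/(2·1 + 0) = 9/2; p² − 20·q² = 81 − 80 = 1.
  The first convergent with p² − 20·q² = 1 gives the fundamental solution (x₁, y₁) = (9, 2).
Step 2: Apply the recurrence (x_{n+1}, y_{n+1}) = (x₁x_n + 20y₁y_n, x₁y_n + y₁x_n) repeatedly.
  From (x_1, y_1) = (9, 2): x_2 = 9·9 + 20·2·2 = 161; y_2 = 9·2 + 2·9 = 36.
Step 3: Verify x_2² - 20·y_2² = 25921 - 25920 = 1 (should be 1). ✓

(x_1, y_1) = (9, 2); (x_2, y_2) = (161, 36).


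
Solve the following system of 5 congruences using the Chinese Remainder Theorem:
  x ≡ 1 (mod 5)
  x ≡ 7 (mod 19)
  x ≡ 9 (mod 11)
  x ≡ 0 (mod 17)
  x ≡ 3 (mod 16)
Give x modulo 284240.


Product of moduli M = 5 · 19 · 11 · 17 · 16 = 284240.
Merge one congruence at a time:
  Start: x ≡ 1 (mod 5).
  Combine with x ≡ 7 (mod 19); new modulus lcm = 95.
    Write x = 1 + 5·t and substitute into x ≡ 7 (mod 19): 5·t ≡ 7 − 1 = 6 (mod 19).
    The inverse of 5 mod 19 is 4 (since 5·4 = 20 = 1·19 + 1), so t ≡ 4·6 = 24 ≡ 5 (mod 19).
    Then x = 1 + 5·5 = 26, valid modulo lcm(5, 19) = 95: x ≡ 26 (mod 95).
  Combine with x ≡ 9 (mod 11); new modulus lcm = 1045.
    Write x = 26 + 95·t and substitute into x ≡ 9 (mod 11): 95·t ≡ 9 − 26 = -17 (mod 11).
    Reduce coefficients mod 11: 7·t ≡ 5 (mod 11).
    The inverse of 7 mod 11 is 8 (since 7·8 = 56 = 5·11 + 1), so t ≡ 8·5 = 40 ≡ 7 (mod 11).
    Then x = 26 + 95·7 = 691, valid modulo lcm(95, 11) = 1045: x ≡ 691 (mod 1045).
  Combine with x ≡ 0 (mod 17); new modulus lcm = 17765.
    Write x = 691 + 1045·t and substitute into x ≡ 0 (mod 17): 1045·t ≡ 0 − 691 = -691 (mod 17).
    Reduce coefficients mod 17: 8·t ≡ 6 (mod 17).
    The inverse of 8 mod 17 is 15 (since 8·15 = 120 = 7·17 + 1), so t ≡ 15·6 = 90 ≡ 5 (mod 17).
    Then x = 691 + 1045·5 = 5916, valid modulo lcm(1045, 17) = 17765: x ≡ 5916 (mod 17765).
  Combine with x ≡ 3 (mod 16); new modulus lcm = 284240.
    Write x = 5916 + 17765·t and substitute into x ≡ 3 (mod 16): 17765·t ≡ 3 − 5916 = -5913 (mod 16).
    Reduce coefficients mod 16: 5·t ≡ 7 (mod 16).
    The inverse of 5 mod 16 is 13 (since 5·13 = 65 = 4·16 + 1), so t ≡ 13·7 = 91 ≡ 11 (mod 16).
    Then x = 5916 + 17765·11 = 201331, valid modulo lcm(17765, 16) = 284240: x ≡ 201331 (mod 284240).
Verify against each original: 201331 mod 5 = 1, 201331 mod 19 = 7, 201331 mod 11 = 9, 201331 mod 17 = 0, 201331 mod 16 = 3.

x ≡ 201331 (mod 284240).


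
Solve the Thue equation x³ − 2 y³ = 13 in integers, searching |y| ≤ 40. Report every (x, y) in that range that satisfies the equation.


The equation is x³ - 2y³ = 13. For fixed y, x³ = 2·y³ + 13, so a solution requires the RHS to be a perfect cube.
Strategy: iterate y from -40 to 40, compute RHS = 2·y³ + 13, and check whether it is a (positive or negative) perfect cube.
Check small values of y:
  y = 0: RHS = 13 is not a perfect cube.
  y = 1: RHS = 15 is not a perfect cube.
  y = -1: RHS = 11 is not a perfect cube.
  y = 2: RHS = 29 is not a perfect cube.
  y = -2: RHS = -3 is not a perfect cube.
  y = 3: RHS = 67 is not a perfect cube.
  y = -3: RHS = -41 is not a perfect cube.
Continuing the search up to |y| = 40 finds no solutions either.
No (x, y) in the scanned range satisfies the equation.

No integer solutions with |y| ≤ 40.


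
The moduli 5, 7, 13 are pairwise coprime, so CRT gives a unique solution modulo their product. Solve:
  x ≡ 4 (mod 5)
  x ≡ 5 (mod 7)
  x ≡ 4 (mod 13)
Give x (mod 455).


Moduli 5, 7, 13 are pairwise coprime; by CRT there is a unique solution modulo M = 5 · 7 · 13 = 455.
Solve pairwise, accumulating the modulus:
  Start with x ≡ 4 (mod 5).
  Combine with x ≡ 5 (mod 7): since gcd(5, 7) = 1, we get a unique residue mod 35.
    Write x = 4 + 5·t and substitute into x ≡ 5 (mod 7): 5·t ≡ 5 − 4 = 1 (mod 7).
    The inverse of 5 mod 7 is 3 (since 5·3 = 15 = 2·7 + 1), so t ≡ 3·1 = 3 ≡ 3 (mod 7).
    Then x = 4 + 5·3 = 19, valid modulo lcm(5, 7) = 35: x ≡ 19 (mod 35).
  Combine with x ≡ 4 (mod 13): since gcd(35, 13) = 1, we get a unique residue mod 455.
    Write x = 19 + 35·t and substitute into x ≡ 4 (mod 13): 35·t ≡ 4 − 19 = -15 (mod 13).
    Reduce coefficients mod 13: 9·t ≡ 11 (mod 13).
    The inverse of 9 mod 13 is 3 (since 9·3 = 27 = 2·13 + 1), so t ≡ 3·11 = 33 ≡ 7 (mod 13).
    Then x = 19 + 35·7 = 264, valid modulo lcm(35, 13) = 455: x ≡ 264 (mod 455).
Verify: 264 mod 5 = 4 ✓, 264 mod 7 = 5 ✓, 264 mod 13 = 4 ✓.

x ≡ 264 (mod 455).
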